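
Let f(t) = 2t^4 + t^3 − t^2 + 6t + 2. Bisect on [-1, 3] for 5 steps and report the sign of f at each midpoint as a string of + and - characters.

t = 1 gives f = 10, positive; keep [-1, 1]
t = 0 gives f = 2, positive; keep [-1, 0]
t = -0.5 gives f = -1.25, negative; keep [-0.5, 0]
t = -0.25 gives f = 0.4297, positive; keep [-0.5, -0.25]
t = -0.375 gives f = -0.4038, negative; keep [-0.375, -0.25]

++-+-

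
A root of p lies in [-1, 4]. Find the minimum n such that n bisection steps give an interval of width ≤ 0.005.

Width after n steps is 5/2^n. Need 2^n ≥ 5/0.005 = 1000.
2^9 = 512 < 1000 ≤ 2^10 = 1024, so n = 10.

10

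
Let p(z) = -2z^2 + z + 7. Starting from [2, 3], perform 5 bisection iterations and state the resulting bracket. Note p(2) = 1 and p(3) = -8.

[2.125, 2.15625]

m = 2.5, p(m) = -3 (−); new bracket [2, 2.5]
m = 2.25, p(m) = -0.875 (−); new bracket [2, 2.25]
m = 2.125, p(m) = 0.09375 (+); new bracket [2.125, 2.25]
m = 2.1875, p(m) = -0.3828 (−); new bracket [2.125, 2.1875]
m = 2.15625, p(m) = -0.1426 (−); new bracket [2.125, 2.15625]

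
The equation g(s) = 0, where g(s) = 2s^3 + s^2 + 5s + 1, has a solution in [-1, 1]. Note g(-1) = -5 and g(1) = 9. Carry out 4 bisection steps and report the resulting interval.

g(0) = 1 > 0, so the root lies in [-1, 0]
g(-0.5) = -1.5 < 0, so the root lies in [-0.5, 0]
g(-0.25) = -0.21875 < 0, so the root lies in [-0.25, 0]
g(-0.125) = 0.3867 > 0, so the root lies in [-0.25, -0.125]

[-0.25, -0.125]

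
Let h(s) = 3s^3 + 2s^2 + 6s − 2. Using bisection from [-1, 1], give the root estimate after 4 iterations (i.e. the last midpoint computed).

s = 0 gives h = -2, negative; keep [0, 1]
s = 0.5 gives h = 1.875, positive; keep [0, 0.5]
s = 0.25 gives h = -0.328125, negative; keep [0.25, 0.5]
s = 0.375 gives h = 0.6895, positive; keep [0.25, 0.375]

0.375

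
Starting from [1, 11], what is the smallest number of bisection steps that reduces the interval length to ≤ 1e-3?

Width after n steps is 10/2^n. Need 2^n ≥ 10/1e-3 = 10000.
2^13 = 8192 < 10000 ≤ 2^14 = 16384, so n = 14.

14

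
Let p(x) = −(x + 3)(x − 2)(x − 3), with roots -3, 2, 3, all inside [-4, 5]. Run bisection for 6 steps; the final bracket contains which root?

-3

p(0.5) = -13.125 < 0, so the root lies in [-4, 0.5]
p(-1.75) = -22.265625 < 0, so the root lies in [-4, -1.75]
p(-2.875) = -3.580078 < 0, so the root lies in [-4, -2.875]
p(-3.4375) = 15.3142 > 0, so the root lies in [-3.4375, -2.875]
p(-3.15625) = 4.9599 > 0, so the root lies in [-3.15625, -2.875]
p(-3.015625) = 0.4714 > 0, so the root lies in [-3.015625, -2.875]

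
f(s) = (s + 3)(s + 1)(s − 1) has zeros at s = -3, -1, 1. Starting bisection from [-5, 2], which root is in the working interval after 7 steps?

-3

m = -1.5, f(m) = 1.875 (+); new bracket [-5, -1.5]
m = -3.25, f(m) = -2.390625 (−); new bracket [-3.25, -1.5]
m = -2.375, f(m) = 2.900391 (+); new bracket [-3.25, -2.375]
m = -2.8125, f(m) = 1.2957 (+); new bracket [-3.25, -2.8125]
m = -3.03125, f(m) = -0.2559 (−); new bracket [-3.03125, -2.8125]
m = -2.921875, f(m) = 0.5889 (+); new bracket [-3.03125, -2.921875]
m = -2.9765625, f(m) = 0.1842 (+); new bracket [-3.03125, -2.9765625]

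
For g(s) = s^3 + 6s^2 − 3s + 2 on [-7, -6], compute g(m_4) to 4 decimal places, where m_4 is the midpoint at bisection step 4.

g(-6.5) = 0.375 > 0, so the root lies in [-7, -6.5]
g(-6.75) = -11.921875 < 0, so the root lies in [-6.75, -6.5]
g(-6.625) = -5.556641 < 0, so the root lies in [-6.625, -6.5]
g(-6.5625) = -2.5374 < 0, so the root lies in [-6.5625, -6.5]

-2.5374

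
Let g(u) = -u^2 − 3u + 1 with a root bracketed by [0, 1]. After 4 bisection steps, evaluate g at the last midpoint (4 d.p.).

m = 0.5, g(m) = -0.75 (−); new bracket [0, 0.5]
m = 0.25, g(m) = 0.1875 (+); new bracket [0.25, 0.5]
m = 0.375, g(m) = -0.265625 (−); new bracket [0.25, 0.375]
m = 0.3125, g(m) = -0.0352 (−); new bracket [0.25, 0.3125]

-0.0352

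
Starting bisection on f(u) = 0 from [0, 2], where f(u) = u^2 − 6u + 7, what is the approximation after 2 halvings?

1.5

m = 1, f(m) = 2 (+); new bracket [1, 2]
m = 1.5, f(m) = 0.25 (+); new bracket [1.5, 2]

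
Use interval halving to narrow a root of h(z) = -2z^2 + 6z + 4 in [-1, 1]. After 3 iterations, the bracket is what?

z = 0 gives h = 4, positive; keep [-1, 0]
z = -0.5 gives h = 0.5, positive; keep [-1, -0.5]
z = -0.75 gives h = -1.625, negative; keep [-0.75, -0.5]

[-0.75, -0.5]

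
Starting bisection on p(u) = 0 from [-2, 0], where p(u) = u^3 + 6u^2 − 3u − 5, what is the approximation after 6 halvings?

-0.71875

u = -1 gives p = 3, positive; keep [-1, 0]
u = -0.5 gives p = -2.125, negative; keep [-1, -0.5]
u = -0.75 gives p = 0.203125, positive; keep [-0.75, -0.5]
u = -0.625 gives p = -1.0254, negative; keep [-0.75, -0.625]
u = -0.6875 gives p = -0.4265, negative; keep [-0.75, -0.6875]
u = -0.71875 gives p = -0.1154, negative; keep [-0.75, -0.71875]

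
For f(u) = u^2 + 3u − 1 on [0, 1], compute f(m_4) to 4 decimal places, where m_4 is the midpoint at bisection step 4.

0.0352

u = 0.5 gives f = 0.75, positive; keep [0, 0.5]
u = 0.25 gives f = -0.1875, negative; keep [0.25, 0.5]
u = 0.375 gives f = 0.265625, positive; keep [0.25, 0.375]
u = 0.3125 gives f = 0.0352, positive; keep [0.25, 0.3125]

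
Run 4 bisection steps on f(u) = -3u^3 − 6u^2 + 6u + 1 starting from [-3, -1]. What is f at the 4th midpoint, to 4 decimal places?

-1.8301

midpoint -2: f = -11 < 0 → [-3, -2]
midpoint -2.5: f = -4.625 < 0 → [-3, -2.5]
midpoint -2.75: f = 1.515625 > 0 → [-2.75, -2.5]
midpoint -2.625: f = -1.8301 < 0 → [-2.75, -2.625]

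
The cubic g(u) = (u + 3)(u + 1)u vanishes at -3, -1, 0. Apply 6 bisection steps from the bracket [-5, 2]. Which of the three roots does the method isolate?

-3

m = -1.5, g(m) = 1.125 (+); new bracket [-5, -1.5]
m = -3.25, g(m) = -1.828125 (−); new bracket [-3.25, -1.5]
m = -2.375, g(m) = 2.041016 (+); new bracket [-3.25, -2.375]
m = -2.8125, g(m) = 0.9558 (+); new bracket [-3.25, -2.8125]
m = -3.03125, g(m) = -0.1924 (−); new bracket [-3.03125, -2.8125]
m = -2.921875, g(m) = 0.4387 (+); new bracket [-3.03125, -2.921875]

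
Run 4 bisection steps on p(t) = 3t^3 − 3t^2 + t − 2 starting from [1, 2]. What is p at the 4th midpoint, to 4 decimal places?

-0.0193

midpoint 1.5: p = 2.875 > 0 → [1, 1.5]
midpoint 1.25: p = 0.421875 > 0 → [1, 1.25]
midpoint 1.125: p = -0.400391 < 0 → [1.125, 1.25]
midpoint 1.1875: p = -0.0193 < 0 → [1.1875, 1.25]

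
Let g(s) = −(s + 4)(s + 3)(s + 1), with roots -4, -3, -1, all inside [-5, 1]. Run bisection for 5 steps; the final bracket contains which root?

-1

s = -2 gives g = 2, positive; keep [-2, 1]
s = -0.5 gives g = -4.375, negative; keep [-2, -0.5]
s = -1.25 gives g = 1.203125, positive; keep [-1.25, -0.5]
s = -0.875 gives g = -0.8301, negative; keep [-1.25, -0.875]
s = -1.0625 gives g = 0.3557, positive; keep [-1.0625, -0.875]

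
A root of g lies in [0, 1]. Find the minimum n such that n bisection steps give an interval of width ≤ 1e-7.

Width after n steps is 1/2^n. Need 2^n ≥ 1/1e-7 = 10000000.
2^23 = 8388608 < 10000000 ≤ 2^24 = 16777216, so n = 24.

24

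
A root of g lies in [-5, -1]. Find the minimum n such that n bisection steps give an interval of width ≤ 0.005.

10

Width after n steps is 4/2^n. Need 2^n ≥ 4/0.005 = 800.
2^9 = 512 < 800 ≤ 2^10 = 1024, so n = 10.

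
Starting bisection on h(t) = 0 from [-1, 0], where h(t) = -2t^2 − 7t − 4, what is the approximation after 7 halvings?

-0.7265625

t = -0.5 gives h = -1, negative; keep [-1, -0.5]
t = -0.75 gives h = 0.125, positive; keep [-0.75, -0.5]
t = -0.625 gives h = -0.40625, negative; keep [-0.75, -0.625]
t = -0.6875 gives h = -0.1328, negative; keep [-0.75, -0.6875]
t = -0.71875 gives h = -0.002, negative; keep [-0.75, -0.71875]
t = -0.734375 gives h = 0.062, positive; keep [-0.734375, -0.71875]
t = -0.7265625 gives h = 0.0302, positive; keep [-0.7265625, -0.71875]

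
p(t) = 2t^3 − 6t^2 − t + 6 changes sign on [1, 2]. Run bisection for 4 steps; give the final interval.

m = 1.5, p(m) = -2.25 (−); new bracket [1, 1.5]
m = 1.25, p(m) = -0.71875 (−); new bracket [1, 1.25]
m = 1.125, p(m) = 0.128906 (+); new bracket [1.125, 1.25]
m = 1.1875, p(m) = -0.2993 (−); new bracket [1.125, 1.1875]

[1.125, 1.1875]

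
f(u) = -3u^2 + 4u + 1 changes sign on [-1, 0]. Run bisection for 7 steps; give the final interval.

u = -0.5 gives f = -1.75, negative; keep [-0.5, 0]
u = -0.25 gives f = -0.1875, negative; keep [-0.25, 0]
u = -0.125 gives f = 0.453125, positive; keep [-0.25, -0.125]
u = -0.1875 gives f = 0.1445, positive; keep [-0.25, -0.1875]
u = -0.21875 gives f = -0.0186, negative; keep [-0.21875, -0.1875]
u = -0.203125 gives f = 0.0637, positive; keep [-0.21875, -0.203125]
u = -0.2109375 gives f = 0.0228, positive; keep [-0.21875, -0.2109375]

[-0.21875, -0.2109375]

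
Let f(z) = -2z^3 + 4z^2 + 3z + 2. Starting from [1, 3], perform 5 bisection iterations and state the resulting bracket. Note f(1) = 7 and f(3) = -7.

z = 2 gives f = 8, positive; keep [2, 3]
z = 2.5 gives f = 3.25, positive; keep [2.5, 3]
z = 2.75 gives f = -1.09375, negative; keep [2.5, 2.75]
z = 2.625 gives f = 1.2617, positive; keep [2.625, 2.75]
z = 2.6875 gives f = 0.1313, positive; keep [2.6875, 2.75]

[2.6875, 2.75]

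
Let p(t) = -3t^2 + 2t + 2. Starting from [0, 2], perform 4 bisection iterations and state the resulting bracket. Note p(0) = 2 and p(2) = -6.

midpoint 1: p = 1 > 0 → [1, 2]
midpoint 1.5: p = -1.75 < 0 → [1, 1.5]
midpoint 1.25: p = -0.1875 < 0 → [1, 1.25]
midpoint 1.125: p = 0.4531 > 0 → [1.125, 1.25]

[1.125, 1.25]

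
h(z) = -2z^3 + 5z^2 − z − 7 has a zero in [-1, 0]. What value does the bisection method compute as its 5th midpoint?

-0.96875

midpoint -0.5: h = -5 < 0 → [-1, -0.5]
midpoint -0.75: h = -2.59375 < 0 → [-1, -0.75]
midpoint -0.875: h = -0.957031 < 0 → [-1, -0.875]
midpoint -0.9375: h = -0.02 < 0 → [-1, -0.9375]
midpoint -0.96875: h = 0.4794 > 0 → [-0.96875, -0.9375]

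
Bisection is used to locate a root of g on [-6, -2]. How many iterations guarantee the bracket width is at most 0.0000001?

26

Width after n steps is 4/2^n. Need 2^n ≥ 4/0.0000001 = 40000000.
2^25 = 33554432 < 40000000 ≤ 2^26 = 67108864, so n = 26.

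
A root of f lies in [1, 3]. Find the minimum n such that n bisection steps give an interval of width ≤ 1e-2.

8

Width after n steps is 2/2^n. Need 2^n ≥ 2/1e-2 = 200.
2^7 = 128 < 200 ≤ 2^8 = 256, so n = 8.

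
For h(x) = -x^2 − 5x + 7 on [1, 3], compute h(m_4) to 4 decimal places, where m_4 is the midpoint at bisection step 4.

0.1094

m = 2, h(m) = -7 (−); new bracket [1, 2]
m = 1.5, h(m) = -2.75 (−); new bracket [1, 1.5]
m = 1.25, h(m) = -0.8125 (−); new bracket [1, 1.25]
m = 1.125, h(m) = 0.1094 (+); new bracket [1.125, 1.25]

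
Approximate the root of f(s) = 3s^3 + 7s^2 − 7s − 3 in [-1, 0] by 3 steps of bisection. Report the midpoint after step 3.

-0.375

f(-0.5) = 1.875 > 0, so the root lies in [-0.5, 0]
f(-0.25) = -0.859375 < 0, so the root lies in [-0.5, -0.25]
f(-0.375) = 0.451172 > 0, so the root lies in [-0.375, -0.25]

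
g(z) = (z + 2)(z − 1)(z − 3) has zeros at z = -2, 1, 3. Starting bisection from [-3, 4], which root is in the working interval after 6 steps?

-2

z = 0.5 gives g = 3.125, positive; keep [-3, 0.5]
z = -1.25 gives g = 7.171875, positive; keep [-3, -1.25]
z = -2.125 gives g = -2.001953, negative; keep [-2.125, -1.25]
z = -1.6875 gives g = 3.9368, positive; keep [-2.125, -1.6875]
z = -1.90625 gives g = 1.3368, positive; keep [-2.125, -1.90625]
z = -2.015625 gives g = -0.2363, negative; keep [-2.015625, -1.90625]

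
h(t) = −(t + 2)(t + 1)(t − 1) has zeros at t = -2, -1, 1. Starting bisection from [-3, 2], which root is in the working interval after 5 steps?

1

midpoint -0.5: h = 1.125 > 0 → [-0.5, 2]
midpoint 0.75: h = 1.203125 > 0 → [0.75, 2]
midpoint 1.375: h = -3.005859 < 0 → [0.75, 1.375]
midpoint 1.0625: h = -0.3948 < 0 → [0.75, 1.0625]
midpoint 0.90625: h = 0.5194 > 0 → [0.90625, 1.0625]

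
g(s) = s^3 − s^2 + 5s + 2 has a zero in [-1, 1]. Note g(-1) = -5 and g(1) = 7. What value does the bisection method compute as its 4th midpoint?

-0.375

midpoint 0: g = 2 > 0 → [-1, 0]
midpoint -0.5: g = -0.875 < 0 → [-0.5, 0]
midpoint -0.25: g = 0.671875 > 0 → [-0.5, -0.25]
midpoint -0.375: g = -0.0684 < 0 → [-0.375, -0.25]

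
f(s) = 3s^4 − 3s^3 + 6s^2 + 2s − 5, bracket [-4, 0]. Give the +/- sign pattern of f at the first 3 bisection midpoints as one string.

++-

s = -2 gives f = 87, positive; keep [-2, 0]
s = -1 gives f = 5, positive; keep [-1, 0]
s = -0.5 gives f = -3.9375, negative; keep [-1, -0.5]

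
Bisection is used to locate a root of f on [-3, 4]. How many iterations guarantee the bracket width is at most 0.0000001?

Width after n steps is 7/2^n. Need 2^n ≥ 7/0.0000001 = 70000000.
2^26 = 67108864 < 70000000 ≤ 2^27 = 134217728, so n = 27.

27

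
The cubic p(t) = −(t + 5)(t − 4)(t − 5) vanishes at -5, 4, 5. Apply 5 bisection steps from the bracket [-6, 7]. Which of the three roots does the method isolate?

m = 0.5, p(m) = -86.625 (−); new bracket [-6, 0.5]
m = -2.75, p(m) = -117.703125 (−); new bracket [-6, -2.75]
m = -4.375, p(m) = -49.072266 (−); new bracket [-6, -4.375]
m = -5.1875, p(m) = 17.5496 (+); new bracket [-5.1875, -4.375]
m = -4.78125, p(m) = -18.7888 (−); new bracket [-5.1875, -4.78125]

-5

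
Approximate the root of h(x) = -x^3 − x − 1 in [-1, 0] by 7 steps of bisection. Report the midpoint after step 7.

x = -0.5 gives h = -0.375, negative; keep [-1, -0.5]
x = -0.75 gives h = 0.171875, positive; keep [-0.75, -0.5]
x = -0.625 gives h = -0.130859, negative; keep [-0.75, -0.625]
x = -0.6875 gives h = 0.0125, positive; keep [-0.6875, -0.625]
x = -0.65625 gives h = -0.0611, negative; keep [-0.6875, -0.65625]
x = -0.671875 gives h = -0.0248, negative; keep [-0.6875, -0.671875]
x = -0.6796875 gives h = -0.0063, negative; keep [-0.6875, -0.6796875]

-0.6796875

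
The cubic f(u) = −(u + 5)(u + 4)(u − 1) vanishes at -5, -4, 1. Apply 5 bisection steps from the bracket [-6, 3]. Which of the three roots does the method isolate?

m = -1.5, f(m) = 21.875 (+); new bracket [-1.5, 3]
m = 0.75, f(m) = 6.828125 (+); new bracket [0.75, 3]
m = 1.875, f(m) = -35.341797 (−); new bracket [0.75, 1.875]
m = 1.3125, f(m) = -10.4797 (−); new bracket [0.75, 1.3125]
m = 1.03125, f(m) = -0.9483 (−); new bracket [0.75, 1.03125]

1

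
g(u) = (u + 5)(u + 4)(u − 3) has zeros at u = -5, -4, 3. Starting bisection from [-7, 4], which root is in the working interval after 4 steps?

3

g(-1.5) = -39.375 < 0, so the root lies in [-1.5, 4]
g(1.25) = -57.421875 < 0, so the root lies in [1.25, 4]
g(2.625) = -18.943359 < 0, so the root lies in [2.625, 4]
g(3.3125) = 18.9954 > 0, so the root lies in [2.625, 3.3125]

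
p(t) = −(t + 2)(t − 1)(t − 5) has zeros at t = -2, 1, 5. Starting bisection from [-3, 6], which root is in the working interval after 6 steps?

5

t = 1.5 gives p = 6.125, positive; keep [1.5, 6]
t = 3.75 gives p = 19.765625, positive; keep [3.75, 6]
t = 4.875 gives p = 3.330078, positive; keep [4.875, 6]
t = 5.4375 gives p = -14.4392, negative; keep [4.875, 5.4375]
t = 5.15625 gives p = -4.6474, negative; keep [4.875, 5.15625]
t = 5.015625 gives p = -0.4402, negative; keep [4.875, 5.015625]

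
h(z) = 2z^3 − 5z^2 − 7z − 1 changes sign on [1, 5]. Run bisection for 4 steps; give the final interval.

midpoint 3: h = -13 < 0 → [3, 5]
midpoint 4: h = 19 > 0 → [3, 4]
midpoint 3.5: h = -1 < 0 → [3.5, 4]
midpoint 3.75: h = 7.9062 > 0 → [3.5, 3.75]

[3.5, 3.75]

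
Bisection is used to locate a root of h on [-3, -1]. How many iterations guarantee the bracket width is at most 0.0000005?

Width after n steps is 2/2^n. Need 2^n ≥ 2/0.0000005 = 4000000.
2^21 = 2097152 < 4000000 ≤ 2^22 = 4194304, so n = 22.

22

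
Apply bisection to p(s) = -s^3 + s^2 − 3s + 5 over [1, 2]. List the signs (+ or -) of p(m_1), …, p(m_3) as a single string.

-++

s = 1.5 gives p = -0.625, negative; keep [1, 1.5]
s = 1.25 gives p = 0.859375, positive; keep [1.25, 1.5]
s = 1.375 gives p = 0.166016, positive; keep [1.375, 1.5]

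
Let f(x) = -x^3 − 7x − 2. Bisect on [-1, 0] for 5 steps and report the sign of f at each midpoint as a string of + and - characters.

f(-0.5) = 1.625 > 0, so the root lies in [-0.5, 0]
f(-0.25) = -0.234375 < 0, so the root lies in [-0.5, -0.25]
f(-0.375) = 0.677734 > 0, so the root lies in [-0.375, -0.25]
f(-0.3125) = 0.218 > 0, so the root lies in [-0.3125, -0.25]
f(-0.28125) = -0.009 < 0, so the root lies in [-0.3125, -0.28125]

+-++-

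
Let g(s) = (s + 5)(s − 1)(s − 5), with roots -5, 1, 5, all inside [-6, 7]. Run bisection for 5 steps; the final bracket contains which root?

-5

g(0.5) = 12.375 > 0, so the root lies in [-6, 0.5]
g(-2.75) = 65.390625 > 0, so the root lies in [-6, -2.75]
g(-4.375) = 31.494141 > 0, so the root lies in [-6, -4.375]
g(-5.1875) = -11.8191 < 0, so the root lies in [-5.1875, -4.375]
g(-4.78125) = 12.3698 > 0, so the root lies in [-5.1875, -4.78125]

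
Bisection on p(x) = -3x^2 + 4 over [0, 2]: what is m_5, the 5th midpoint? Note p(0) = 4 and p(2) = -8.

x = 1 gives p = 1, positive; keep [1, 2]
x = 1.5 gives p = -2.75, negative; keep [1, 1.5]
x = 1.25 gives p = -0.6875, negative; keep [1, 1.25]
x = 1.125 gives p = 0.2031, positive; keep [1.125, 1.25]
x = 1.1875 gives p = -0.2305, negative; keep [1.125, 1.1875]

1.1875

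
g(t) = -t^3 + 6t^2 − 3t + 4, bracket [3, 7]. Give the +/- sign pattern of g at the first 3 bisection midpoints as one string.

m = 5, g(m) = 14 (+); new bracket [5, 7]
m = 6, g(m) = -14 (−); new bracket [5, 6]
m = 5.5, g(m) = 2.625 (+); new bracket [5.5, 6]

+-+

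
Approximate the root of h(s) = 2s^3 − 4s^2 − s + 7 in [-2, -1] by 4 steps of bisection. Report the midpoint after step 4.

h(-1.5) = -7.25 < 0, so the root lies in [-1.5, -1]
h(-1.25) = -1.90625 < 0, so the root lies in [-1.25, -1]
h(-1.125) = 0.214844 > 0, so the root lies in [-1.25, -1.125]
h(-1.1875) = -0.8022 < 0, so the root lies in [-1.1875, -1.125]

-1.1875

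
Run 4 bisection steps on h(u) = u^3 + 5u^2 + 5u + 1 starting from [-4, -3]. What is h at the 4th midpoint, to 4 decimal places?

0.4094

midpoint -3.5: h = 1.875 > 0 → [-4, -3.5]
midpoint -3.75: h = -0.171875 < 0 → [-3.75, -3.5]
midpoint -3.625: h = 0.943359 > 0 → [-3.75, -3.625]
midpoint -3.6875: h = 0.4094 > 0 → [-3.75, -3.6875]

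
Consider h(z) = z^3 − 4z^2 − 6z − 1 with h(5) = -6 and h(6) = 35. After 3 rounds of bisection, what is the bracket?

[5.125, 5.25]

midpoint 5.5: h = 11.375 > 0 → [5, 5.5]
midpoint 5.25: h = 1.953125 > 0 → [5, 5.25]
midpoint 5.125: h = -2.201172 < 0 → [5.125, 5.25]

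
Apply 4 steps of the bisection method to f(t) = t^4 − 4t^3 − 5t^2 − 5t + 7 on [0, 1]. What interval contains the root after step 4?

[0.6875, 0.75]

midpoint 0.5: f = 2.8125 > 0 → [0.5, 1]
midpoint 0.75: f = -0.933594 < 0 → [0.5, 0.75]
midpoint 0.625: f = 1.0979 > 0 → [0.625, 0.75]
midpoint 0.6875: f = 0.1228 > 0 → [0.6875, 0.75]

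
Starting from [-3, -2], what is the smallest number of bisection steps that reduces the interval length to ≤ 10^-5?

Width after n steps is 1/2^n. Need 2^n ≥ 1/10^-5 = 100000.
2^16 = 65536 < 100000 ≤ 2^17 = 131072, so n = 17.

17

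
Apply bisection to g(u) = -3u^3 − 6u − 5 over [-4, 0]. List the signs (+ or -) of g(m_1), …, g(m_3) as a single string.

u = -2 gives g = 31, positive; keep [-2, 0]
u = -1 gives g = 4, positive; keep [-1, 0]
u = -0.5 gives g = -1.625, negative; keep [-1, -0.5]

++-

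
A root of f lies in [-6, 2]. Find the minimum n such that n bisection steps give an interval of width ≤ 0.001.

13

Width after n steps is 8/2^n. Need 2^n ≥ 8/0.001 = 8000.
2^12 = 4096 < 8000 ≤ 2^13 = 8192, so n = 13.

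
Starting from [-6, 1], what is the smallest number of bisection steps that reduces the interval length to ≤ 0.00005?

Width after n steps is 7/2^n. Need 2^n ≥ 7/0.00005 = 140000.
2^17 = 131072 < 140000 ≤ 2^18 = 262144, so n = 18.

18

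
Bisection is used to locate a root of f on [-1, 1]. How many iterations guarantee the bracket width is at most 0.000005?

19

Width after n steps is 2/2^n. Need 2^n ≥ 2/0.000005 = 400000.
2^18 = 262144 < 400000 ≤ 2^19 = 524288, so n = 19.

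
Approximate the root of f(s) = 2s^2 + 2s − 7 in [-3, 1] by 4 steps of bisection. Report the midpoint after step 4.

m = -1, f(m) = -7 (−); new bracket [-3, -1]
m = -2, f(m) = -3 (−); new bracket [-3, -2]
m = -2.5, f(m) = 0.5 (+); new bracket [-2.5, -2]
m = -2.25, f(m) = -1.375 (−); new bracket [-2.5, -2.25]

-2.25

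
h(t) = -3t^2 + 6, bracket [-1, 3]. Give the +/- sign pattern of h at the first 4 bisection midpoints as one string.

midpoint 1: h = 3 > 0 → [1, 3]
midpoint 2: h = -6 < 0 → [1, 2]
midpoint 1.5: h = -0.75 < 0 → [1, 1.5]
midpoint 1.25: h = 1.3125 > 0 → [1.25, 1.5]

+--+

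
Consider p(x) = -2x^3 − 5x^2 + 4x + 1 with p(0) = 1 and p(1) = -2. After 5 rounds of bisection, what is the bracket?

[0.78125, 0.8125]

p(0.5) = 1.5 > 0, so the root lies in [0.5, 1]
p(0.75) = 0.34375 > 0, so the root lies in [0.75, 1]
p(0.875) = -0.667969 < 0, so the root lies in [0.75, 0.875]
p(0.8125) = -0.1235 < 0, so the root lies in [0.75, 0.8125]
p(0.78125) = 0.1196 > 0, so the root lies in [0.78125, 0.8125]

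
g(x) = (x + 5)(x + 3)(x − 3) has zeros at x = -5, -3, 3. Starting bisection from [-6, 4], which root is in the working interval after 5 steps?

3

g(-1) = -32 < 0, so the root lies in [-1, 4]
g(1.5) = -43.875 < 0, so the root lies in [1.5, 4]
g(2.75) = -11.140625 < 0, so the root lies in [2.75, 4]
g(3.375) = 20.0215 > 0, so the root lies in [2.75, 3.375]
g(3.0625) = 3.0549 > 0, so the root lies in [2.75, 3.0625]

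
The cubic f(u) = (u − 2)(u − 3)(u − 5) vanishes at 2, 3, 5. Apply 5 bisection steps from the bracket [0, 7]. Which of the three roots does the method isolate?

5

f(3.5) = -1.125 < 0, so the root lies in [3.5, 7]
f(5.25) = 1.828125 > 0, so the root lies in [3.5, 5.25]
f(4.375) = -2.041016 < 0, so the root lies in [4.375, 5.25]
f(4.8125) = -0.9558 < 0, so the root lies in [4.8125, 5.25]
f(5.03125) = 0.1924 > 0, so the root lies in [4.8125, 5.03125]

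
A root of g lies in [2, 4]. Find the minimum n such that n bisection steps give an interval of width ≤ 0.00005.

Width after n steps is 2/2^n. Need 2^n ≥ 2/0.00005 = 40000.
2^15 = 32768 < 40000 ≤ 2^16 = 65536, so n = 16.

16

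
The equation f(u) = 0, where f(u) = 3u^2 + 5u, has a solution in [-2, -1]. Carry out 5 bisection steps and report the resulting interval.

[-1.6875, -1.65625]

u = -1.5 gives f = -0.75, negative; keep [-2, -1.5]
u = -1.75 gives f = 0.4375, positive; keep [-1.75, -1.5]
u = -1.625 gives f = -0.203125, negative; keep [-1.75, -1.625]
u = -1.6875 gives f = 0.1055, positive; keep [-1.6875, -1.625]
u = -1.65625 gives f = -0.0518, negative; keep [-1.6875, -1.65625]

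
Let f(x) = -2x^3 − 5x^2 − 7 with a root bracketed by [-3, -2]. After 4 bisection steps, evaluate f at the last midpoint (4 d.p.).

m = -2.5, f(m) = -7 (−); new bracket [-3, -2.5]
m = -2.75, f(m) = -3.21875 (−); new bracket [-3, -2.75]
m = -2.875, f(m) = -0.800781 (−); new bracket [-3, -2.875]
m = -2.9375, f(m) = 0.5503 (+); new bracket [-2.9375, -2.875]

0.5503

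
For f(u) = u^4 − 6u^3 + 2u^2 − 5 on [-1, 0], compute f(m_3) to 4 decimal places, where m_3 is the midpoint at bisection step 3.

1.1370

u = -0.5 gives f = -3.6875, negative; keep [-1, -0.5]
u = -0.75 gives f = -1.027344, negative; keep [-1, -0.75]
u = -0.875 gives f = 1.136963, positive; keep [-0.875, -0.75]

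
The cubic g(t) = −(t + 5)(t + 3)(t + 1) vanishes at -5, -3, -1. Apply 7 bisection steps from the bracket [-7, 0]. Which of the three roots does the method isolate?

g(-3.5) = -1.875 < 0, so the root lies in [-7, -3.5]
g(-5.25) = 2.390625 > 0, so the root lies in [-5.25, -3.5]
g(-4.375) = -2.900391 < 0, so the root lies in [-5.25, -4.375]
g(-4.8125) = -1.2957 < 0, so the root lies in [-5.25, -4.8125]
g(-5.03125) = 0.2559 > 0, so the root lies in [-5.03125, -4.8125]
g(-4.921875) = -0.5889 < 0, so the root lies in [-5.03125, -4.921875]
g(-4.9765625) = -0.1842 < 0, so the root lies in [-5.03125, -4.9765625]

-5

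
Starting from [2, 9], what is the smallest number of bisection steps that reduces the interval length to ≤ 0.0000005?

Width after n steps is 7/2^n. Need 2^n ≥ 7/0.0000005 = 14000000.
2^23 = 8388608 < 14000000 ≤ 2^24 = 16777216, so n = 24.

24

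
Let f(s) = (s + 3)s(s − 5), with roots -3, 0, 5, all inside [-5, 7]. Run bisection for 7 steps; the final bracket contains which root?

s = 1 gives f = -16, negative; keep [1, 7]
s = 4 gives f = -28, negative; keep [4, 7]
s = 5.5 gives f = 23.375, positive; keep [4, 5.5]
s = 4.75 gives f = -9.2031, negative; keep [4.75, 5.5]
s = 5.125 gives f = 5.2051, positive; keep [4.75, 5.125]
s = 4.9375 gives f = -2.4495, negative; keep [4.9375, 5.125]
s = 5.03125 gives f = 1.2627, positive; keep [4.9375, 5.03125]

5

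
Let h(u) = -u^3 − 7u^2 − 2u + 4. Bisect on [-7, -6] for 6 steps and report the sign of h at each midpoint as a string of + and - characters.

-++--+

midpoint -6.5: h = -4.125 < 0 → [-7, -6.5]
midpoint -6.75: h = 6.109375 > 0 → [-6.75, -6.5]
midpoint -6.625: h = 0.791016 > 0 → [-6.625, -6.5]
midpoint -6.5625: h = -1.7166 < 0 → [-6.625, -6.5625]
midpoint -6.59375: h = -0.4753 < 0 → [-6.625, -6.59375]
midpoint -6.609375: h = 0.1548 > 0 → [-6.609375, -6.59375]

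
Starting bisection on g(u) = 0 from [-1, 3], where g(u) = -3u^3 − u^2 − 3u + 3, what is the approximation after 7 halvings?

g(1) = -4 < 0, so the root lies in [-1, 1]
g(0) = 3 > 0, so the root lies in [0, 1]
g(0.5) = 0.875 > 0, so the root lies in [0.5, 1]
g(0.75) = -1.0781 < 0, so the root lies in [0.5, 0.75]
g(0.625) = 0.002 > 0, so the root lies in [0.625, 0.75]
g(0.6875) = -0.51 < 0, so the root lies in [0.625, 0.6875]
g(0.65625) = -0.2473 < 0, so the root lies in [0.625, 0.65625]

0.65625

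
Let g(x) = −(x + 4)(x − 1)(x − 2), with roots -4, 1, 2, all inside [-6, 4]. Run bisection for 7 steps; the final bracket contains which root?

-4

x = -1 gives g = -18, negative; keep [-6, -1]
x = -3.5 gives g = -12.375, negative; keep [-6, -3.5]
x = -4.75 gives g = 29.109375, positive; keep [-4.75, -3.5]
x = -4.125 gives g = 3.9238, positive; keep [-4.125, -3.5]
x = -3.8125 gives g = -5.2449, negative; keep [-4.125, -3.8125]
x = -3.96875 gives g = -0.9268, negative; keep [-4.125, -3.96875]
x = -4.046875 gives g = 1.4305, positive; keep [-4.046875, -3.96875]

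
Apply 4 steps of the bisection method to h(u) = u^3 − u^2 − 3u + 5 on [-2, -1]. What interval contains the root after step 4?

u = -1.5 gives h = 3.875, positive; keep [-2, -1.5]
u = -1.75 gives h = 1.828125, positive; keep [-2, -1.75]
u = -1.875 gives h = 0.517578, positive; keep [-2, -1.875]
u = -1.9375 gives h = -0.2146, negative; keep [-1.9375, -1.875]

[-1.9375, -1.875]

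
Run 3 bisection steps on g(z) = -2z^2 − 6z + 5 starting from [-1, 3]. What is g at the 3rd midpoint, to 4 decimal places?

g(1) = -3 < 0, so the root lies in [-1, 1]
g(0) = 5 > 0, so the root lies in [0, 1]
g(0.5) = 1.5 > 0, so the root lies in [0.5, 1]

1.5000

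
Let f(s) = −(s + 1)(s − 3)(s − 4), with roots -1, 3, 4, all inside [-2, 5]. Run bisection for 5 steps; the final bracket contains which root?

-1

s = 1.5 gives f = -9.375, negative; keep [-2, 1.5]
s = -0.25 gives f = -10.359375, negative; keep [-2, -0.25]
s = -1.125 gives f = 2.642578, positive; keep [-1.125, -0.25]
s = -0.6875 gives f = -5.4016, negative; keep [-1.125, -0.6875]
s = -0.90625 gives f = -1.7967, negative; keep [-1.125, -0.90625]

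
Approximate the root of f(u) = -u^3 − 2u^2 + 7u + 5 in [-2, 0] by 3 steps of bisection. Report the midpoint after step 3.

f(-1) = -3 < 0, so the root lies in [-1, 0]
f(-0.5) = 1.125 > 0, so the root lies in [-1, -0.5]
f(-0.75) = -0.953125 < 0, so the root lies in [-0.75, -0.5]

-0.75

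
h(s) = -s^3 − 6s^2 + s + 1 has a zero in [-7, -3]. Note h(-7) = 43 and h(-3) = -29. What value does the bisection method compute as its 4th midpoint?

m = -5, h(m) = -29 (−); new bracket [-7, -5]
m = -6, h(m) = -5 (−); new bracket [-7, -6]
m = -6.5, h(m) = 15.625 (+); new bracket [-6.5, -6]
m = -6.25, h(m) = 4.5156 (+); new bracket [-6.25, -6]

-6.25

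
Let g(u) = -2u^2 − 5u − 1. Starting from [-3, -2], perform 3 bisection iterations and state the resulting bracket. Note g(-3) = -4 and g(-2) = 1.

[-2.375, -2.25]

g(-2.5) = -1 < 0, so the root lies in [-2.5, -2]
g(-2.25) = 0.125 > 0, so the root lies in [-2.5, -2.25]
g(-2.375) = -0.40625 < 0, so the root lies in [-2.375, -2.25]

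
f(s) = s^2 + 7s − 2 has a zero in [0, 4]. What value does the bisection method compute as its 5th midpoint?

0.375

f(2) = 16 > 0, so the root lies in [0, 2]
f(1) = 6 > 0, so the root lies in [0, 1]
f(0.5) = 1.75 > 0, so the root lies in [0, 0.5]
f(0.25) = -0.1875 < 0, so the root lies in [0.25, 0.5]
f(0.375) = 0.7656 > 0, so the root lies in [0.25, 0.375]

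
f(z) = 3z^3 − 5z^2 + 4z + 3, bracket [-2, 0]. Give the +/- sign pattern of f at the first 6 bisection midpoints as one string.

--+++-

m = -1, f(m) = -9 (−); new bracket [-1, 0]
m = -0.5, f(m) = -0.625 (−); new bracket [-0.5, 0]
m = -0.25, f(m) = 1.640625 (+); new bracket [-0.5, -0.25]
m = -0.375, f(m) = 0.6387 (+); new bracket [-0.5, -0.375]
m = -0.4375, f(m) = 0.0417 (+); new bracket [-0.5, -0.4375]
m = -0.46875, f(m) = -0.2826 (−); new bracket [-0.46875, -0.4375]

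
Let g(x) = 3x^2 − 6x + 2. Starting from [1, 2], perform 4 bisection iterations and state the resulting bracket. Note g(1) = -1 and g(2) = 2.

[1.5625, 1.625]

m = 1.5, g(m) = -0.25 (−); new bracket [1.5, 2]
m = 1.75, g(m) = 0.6875 (+); new bracket [1.5, 1.75]
m = 1.625, g(m) = 0.171875 (+); new bracket [1.5, 1.625]
m = 1.5625, g(m) = -0.0508 (−); new bracket [1.5625, 1.625]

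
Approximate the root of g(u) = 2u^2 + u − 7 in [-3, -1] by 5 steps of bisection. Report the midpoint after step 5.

m = -2, g(m) = -1 (−); new bracket [-3, -2]
m = -2.5, g(m) = 3 (+); new bracket [-2.5, -2]
m = -2.25, g(m) = 0.875 (+); new bracket [-2.25, -2]
m = -2.125, g(m) = -0.0938 (−); new bracket [-2.25, -2.125]
m = -2.1875, g(m) = 0.3828 (+); new bracket [-2.1875, -2.125]

-2.1875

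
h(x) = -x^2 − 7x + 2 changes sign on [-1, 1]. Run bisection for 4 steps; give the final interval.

[0.25, 0.375]

midpoint 0: h = 2 > 0 → [0, 1]
midpoint 0.5: h = -1.75 < 0 → [0, 0.5]
midpoint 0.25: h = 0.1875 > 0 → [0.25, 0.5]
midpoint 0.375: h = -0.7656 < 0 → [0.25, 0.375]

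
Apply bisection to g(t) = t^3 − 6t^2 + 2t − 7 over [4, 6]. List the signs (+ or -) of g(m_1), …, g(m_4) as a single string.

g(5) = -22 < 0, so the root lies in [5, 6]
g(5.5) = -11.125 < 0, so the root lies in [5.5, 6]
g(5.75) = -3.765625 < 0, so the root lies in [5.75, 6]
g(5.875) = 0.4355 > 0, so the root lies in [5.75, 5.875]

---+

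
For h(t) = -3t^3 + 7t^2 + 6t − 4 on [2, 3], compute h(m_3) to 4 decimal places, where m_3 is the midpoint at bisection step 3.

m = 2.5, h(m) = 7.875 (+); new bracket [2.5, 3]
m = 2.75, h(m) = 3.046875 (+); new bracket [2.75, 3]
m = 2.875, h(m) = -0.181641 (−); new bracket [2.75, 2.875]

-0.1816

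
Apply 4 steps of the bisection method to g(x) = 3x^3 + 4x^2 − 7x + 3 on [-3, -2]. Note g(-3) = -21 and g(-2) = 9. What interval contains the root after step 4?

[-2.5, -2.4375]

x = -2.5 gives g = -1.375, negative; keep [-2.5, -2]
x = -2.25 gives g = 4.828125, positive; keep [-2.5, -2.25]
x = -2.375 gives g = 1.998047, positive; keep [-2.5, -2.375]
x = -2.4375 gives g = 0.3816, positive; keep [-2.5, -2.4375]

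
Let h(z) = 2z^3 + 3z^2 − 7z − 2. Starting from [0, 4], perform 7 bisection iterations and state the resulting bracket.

midpoint 2: h = 12 > 0 → [0, 2]
midpoint 1: h = -4 < 0 → [1, 2]
midpoint 1.5: h = 1 > 0 → [1, 1.5]
midpoint 1.25: h = -2.1562 < 0 → [1.25, 1.5]
midpoint 1.375: h = -0.7539 < 0 → [1.375, 1.5]
midpoint 1.4375: h = 0.0776 > 0 → [1.375, 1.4375]
midpoint 1.40625: h = -0.3493 < 0 → [1.40625, 1.4375]

[1.40625, 1.4375]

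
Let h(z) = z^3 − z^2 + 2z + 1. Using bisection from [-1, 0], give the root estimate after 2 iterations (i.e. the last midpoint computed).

midpoint -0.5: h = -0.375 < 0 → [-0.5, 0]
midpoint -0.25: h = 0.421875 > 0 → [-0.5, -0.25]

-0.25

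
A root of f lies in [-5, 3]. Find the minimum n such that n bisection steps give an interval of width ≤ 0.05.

8

Width after n steps is 8/2^n. Need 2^n ≥ 8/0.05 = 160.
2^7 = 128 < 160 ≤ 2^8 = 256, so n = 8.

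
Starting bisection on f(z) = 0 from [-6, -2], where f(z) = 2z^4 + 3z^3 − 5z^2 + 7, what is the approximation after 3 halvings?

-2.5

z = -4 gives f = 247, positive; keep [-4, -2]
z = -3 gives f = 43, positive; keep [-3, -2]
z = -2.5 gives f = 7, positive; keep [-2.5, -2]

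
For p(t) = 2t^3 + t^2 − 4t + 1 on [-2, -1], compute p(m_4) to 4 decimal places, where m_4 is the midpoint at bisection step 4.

-0.3735

midpoint -1.5: p = 2.5 > 0 → [-2, -1.5]
midpoint -1.75: p = 0.34375 > 0 → [-2, -1.75]
midpoint -1.875: p = -1.167969 < 0 → [-1.875, -1.75]
midpoint -1.8125: p = -0.3735 < 0 → [-1.8125, -1.75]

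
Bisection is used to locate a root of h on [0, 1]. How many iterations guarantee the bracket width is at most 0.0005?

Width after n steps is 1/2^n. Need 2^n ≥ 1/0.0005 = 2000.
2^10 = 1024 < 2000 ≤ 2^11 = 2048, so n = 11.

11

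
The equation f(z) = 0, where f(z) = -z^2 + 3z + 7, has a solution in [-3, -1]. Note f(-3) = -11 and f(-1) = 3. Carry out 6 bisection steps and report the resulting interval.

[-1.5625, -1.53125]

z = -2 gives f = -3, negative; keep [-2, -1]
z = -1.5 gives f = 0.25, positive; keep [-2, -1.5]
z = -1.75 gives f = -1.3125, negative; keep [-1.75, -1.5]
z = -1.625 gives f = -0.5156, negative; keep [-1.625, -1.5]
z = -1.5625 gives f = -0.1289, negative; keep [-1.5625, -1.5]
z = -1.53125 gives f = 0.0615, positive; keep [-1.5625, -1.53125]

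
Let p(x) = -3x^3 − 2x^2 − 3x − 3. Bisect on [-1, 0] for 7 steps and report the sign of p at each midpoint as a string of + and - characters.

midpoint -0.5: p = -1.625 < 0 → [-1, -0.5]
midpoint -0.75: p = -0.609375 < 0 → [-1, -0.75]
midpoint -0.875: p = 0.103516 > 0 → [-0.875, -0.75]
midpoint -0.8125: p = -0.2737 < 0 → [-0.875, -0.8125]
midpoint -0.84375: p = -0.0905 < 0 → [-0.875, -0.84375]
midpoint -0.859375: p = 0.0051 > 0 → [-0.859375, -0.84375]
midpoint -0.8515625: p = -0.0431 < 0 → [-0.859375, -0.8515625]

--+--+-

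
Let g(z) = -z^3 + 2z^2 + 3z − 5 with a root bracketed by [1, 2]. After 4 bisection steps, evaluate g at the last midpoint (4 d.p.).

m = 1.5, g(m) = 0.625 (+); new bracket [1, 1.5]
m = 1.25, g(m) = -0.078125 (−); new bracket [1.25, 1.5]
m = 1.375, g(m) = 0.306641 (+); new bracket [1.25, 1.375]
m = 1.3125, g(m) = 0.1218 (+); new bracket [1.25, 1.3125]

0.1218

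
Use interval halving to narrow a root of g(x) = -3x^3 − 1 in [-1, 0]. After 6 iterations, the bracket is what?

[-0.703125, -0.6875]

midpoint -0.5: g = -0.625 < 0 → [-1, -0.5]
midpoint -0.75: g = 0.265625 > 0 → [-0.75, -0.5]
midpoint -0.625: g = -0.267578 < 0 → [-0.75, -0.625]
midpoint -0.6875: g = -0.0251 < 0 → [-0.75, -0.6875]
midpoint -0.71875: g = 0.1139 > 0 → [-0.71875, -0.6875]
midpoint -0.703125: g = 0.0428 > 0 → [-0.703125, -0.6875]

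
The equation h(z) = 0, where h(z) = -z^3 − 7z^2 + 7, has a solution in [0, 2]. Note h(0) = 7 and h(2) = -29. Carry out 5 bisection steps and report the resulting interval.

m = 1, h(m) = -1 (−); new bracket [0, 1]
m = 0.5, h(m) = 5.125 (+); new bracket [0.5, 1]
m = 0.75, h(m) = 2.640625 (+); new bracket [0.75, 1]
m = 0.875, h(m) = 0.9707 (+); new bracket [0.875, 1]
m = 0.9375, h(m) = 0.0237 (+); new bracket [0.9375, 1]

[0.9375, 1]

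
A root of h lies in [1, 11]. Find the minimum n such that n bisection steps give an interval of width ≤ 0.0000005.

25

Width after n steps is 10/2^n. Need 2^n ≥ 10/0.0000005 = 20000000.
2^24 = 16777216 < 20000000 ≤ 2^25 = 33554432, so n = 25.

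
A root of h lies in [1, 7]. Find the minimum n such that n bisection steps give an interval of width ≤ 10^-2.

Width after n steps is 6/2^n. Need 2^n ≥ 6/10^-2 = 600.
2^9 = 512 < 600 ≤ 2^10 = 1024, so n = 10.

10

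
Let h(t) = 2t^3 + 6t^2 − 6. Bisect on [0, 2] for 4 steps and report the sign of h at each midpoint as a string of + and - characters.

midpoint 1: h = 2 > 0 → [0, 1]
midpoint 0.5: h = -4.25 < 0 → [0.5, 1]
midpoint 0.75: h = -1.78125 < 0 → [0.75, 1]
midpoint 0.875: h = -0.0664 < 0 → [0.875, 1]

+---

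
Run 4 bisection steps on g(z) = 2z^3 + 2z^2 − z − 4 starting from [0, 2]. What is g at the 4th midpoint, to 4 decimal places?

0.2539

midpoint 1: g = -1 < 0 → [1, 2]
midpoint 1.5: g = 5.75 > 0 → [1, 1.5]
midpoint 1.25: g = 1.78125 > 0 → [1, 1.25]
midpoint 1.125: g = 0.2539 > 0 → [1, 1.125]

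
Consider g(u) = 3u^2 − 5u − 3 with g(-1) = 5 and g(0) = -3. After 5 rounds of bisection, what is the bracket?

[-0.46875, -0.4375]

g(-0.5) = 0.25 > 0, so the root lies in [-0.5, 0]
g(-0.25) = -1.5625 < 0, so the root lies in [-0.5, -0.25]
g(-0.375) = -0.703125 < 0, so the root lies in [-0.5, -0.375]
g(-0.4375) = -0.2383 < 0, so the root lies in [-0.5, -0.4375]
g(-0.46875) = 0.0029 > 0, so the root lies in [-0.46875, -0.4375]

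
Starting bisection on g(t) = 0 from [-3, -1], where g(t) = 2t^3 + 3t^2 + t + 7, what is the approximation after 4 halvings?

-2.125

m = -2, g(m) = 1 (+); new bracket [-3, -2]
m = -2.5, g(m) = -8 (−); new bracket [-2.5, -2]
m = -2.25, g(m) = -2.84375 (−); new bracket [-2.25, -2]
m = -2.125, g(m) = -0.7695 (−); new bracket [-2.125, -2]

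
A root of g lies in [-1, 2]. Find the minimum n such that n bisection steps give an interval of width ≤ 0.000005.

20

Width after n steps is 3/2^n. Need 2^n ≥ 3/0.000005 = 600000.
2^19 = 524288 < 600000 ≤ 2^20 = 1048576, so n = 20.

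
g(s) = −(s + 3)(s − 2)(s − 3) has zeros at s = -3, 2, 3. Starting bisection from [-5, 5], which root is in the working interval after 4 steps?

m = 0, g(m) = -18 (−); new bracket [-5, 0]
m = -2.5, g(m) = -12.375 (−); new bracket [-5, -2.5]
m = -3.75, g(m) = 29.109375 (+); new bracket [-3.75, -2.5]
m = -3.125, g(m) = 3.9238 (+); new bracket [-3.125, -2.5]

-3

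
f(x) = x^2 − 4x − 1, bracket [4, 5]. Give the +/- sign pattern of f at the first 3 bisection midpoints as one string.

++-

midpoint 4.5: f = 1.25 > 0 → [4, 4.5]
midpoint 4.25: f = 0.0625 > 0 → [4, 4.25]
midpoint 4.125: f = -0.484375 < 0 → [4.125, 4.25]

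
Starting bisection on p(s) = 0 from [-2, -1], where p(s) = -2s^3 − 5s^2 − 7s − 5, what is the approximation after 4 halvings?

m = -1.5, p(m) = 1 (+); new bracket [-1.5, -1]
m = -1.25, p(m) = -0.15625 (−); new bracket [-1.5, -1.25]
m = -1.375, p(m) = 0.371094 (+); new bracket [-1.375, -1.25]
m = -1.3125, p(m) = 0.0962 (+); new bracket [-1.3125, -1.25]

-1.3125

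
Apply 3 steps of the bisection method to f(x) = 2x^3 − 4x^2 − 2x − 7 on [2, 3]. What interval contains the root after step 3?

midpoint 2.5: f = -5.75 < 0 → [2.5, 3]
midpoint 2.75: f = -1.15625 < 0 → [2.75, 3]
midpoint 2.875: f = 1.714844 > 0 → [2.75, 2.875]

[2.75, 2.875]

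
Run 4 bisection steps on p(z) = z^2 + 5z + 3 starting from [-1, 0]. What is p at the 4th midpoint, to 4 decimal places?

0.0352

m = -0.5, p(m) = 0.75 (+); new bracket [-1, -0.5]
m = -0.75, p(m) = -0.1875 (−); new bracket [-0.75, -0.5]
m = -0.625, p(m) = 0.265625 (+); new bracket [-0.75, -0.625]
m = -0.6875, p(m) = 0.0352 (+); new bracket [-0.75, -0.6875]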